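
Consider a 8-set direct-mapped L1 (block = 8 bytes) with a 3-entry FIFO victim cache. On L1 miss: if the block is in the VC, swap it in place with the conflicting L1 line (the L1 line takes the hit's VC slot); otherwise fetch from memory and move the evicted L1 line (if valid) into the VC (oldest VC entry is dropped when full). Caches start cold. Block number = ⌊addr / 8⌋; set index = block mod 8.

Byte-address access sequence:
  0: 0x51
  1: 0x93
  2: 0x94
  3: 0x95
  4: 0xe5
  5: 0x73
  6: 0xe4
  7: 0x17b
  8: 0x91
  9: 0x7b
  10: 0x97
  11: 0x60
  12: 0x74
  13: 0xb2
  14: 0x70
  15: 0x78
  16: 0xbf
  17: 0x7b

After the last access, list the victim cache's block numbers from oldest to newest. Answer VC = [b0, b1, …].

  [0] addr=0x51 blk=10 s=2: MISS | VC []
  [1] addr=0x93 blk=18 s=2: MISS | VC [10]
  [2] addr=0x94 blk=18 s=2: L1-HIT | VC [10]
  [3] addr=0x95 blk=18 s=2: L1-HIT | VC [10]
  [4] addr=0xe5 blk=28 s=4: MISS | VC [10]
  [5] addr=0x73 blk=14 s=6: MISS | VC [10]
  [6] addr=0xe4 blk=28 s=4: L1-HIT | VC [10]
  [7] addr=0x17b blk=47 s=7: MISS | VC [10]
  [8] addr=0x91 blk=18 s=2: L1-HIT | VC [10]
  [9] addr=0x7b blk=15 s=7: MISS | VC [10, 47]
  [10] addr=0x97 blk=18 s=2: L1-HIT | VC [10, 47]
  [11] addr=0x60 blk=12 s=4: MISS | VC [10, 47, 28]
  [12] addr=0x74 blk=14 s=6: L1-HIT | VC [10, 47, 28]
  [13] addr=0xb2 blk=22 s=6: MISS | VC [47, 28, 14]
  [14] addr=0x70 blk=14 s=6: VC-HIT | VC [47, 28, 22]
  [15] addr=0x78 blk=15 s=7: L1-HIT | VC [47, 28, 22]
  [16] addr=0xbf blk=23 s=7: MISS | VC [28, 22, 15]
  [17] addr=0x7b blk=15 s=7: VC-HIT | VC [28, 22, 23]

VC = [28, 22, 23]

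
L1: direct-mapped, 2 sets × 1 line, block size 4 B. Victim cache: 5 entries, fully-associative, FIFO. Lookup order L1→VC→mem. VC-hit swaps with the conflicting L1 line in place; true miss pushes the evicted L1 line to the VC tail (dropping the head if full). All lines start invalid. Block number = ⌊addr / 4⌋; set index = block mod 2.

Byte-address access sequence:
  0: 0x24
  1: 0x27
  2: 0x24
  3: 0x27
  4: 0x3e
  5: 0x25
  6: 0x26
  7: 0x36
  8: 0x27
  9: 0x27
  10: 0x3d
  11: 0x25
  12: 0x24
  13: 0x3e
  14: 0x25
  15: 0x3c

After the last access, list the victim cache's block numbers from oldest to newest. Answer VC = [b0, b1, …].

0: 0x24 (blk 9, set 1) → MISS  vc=[]
1: 0x27 (blk 9, set 1) → L1-HIT  vc=[]
2: 0x24 (blk 9, set 1) → L1-HIT  vc=[]
3: 0x27 (blk 9, set 1) → L1-HIT  vc=[]
4: 0x3e (blk 15, set 1) → MISS  vc=[9]
5: 0x25 (blk 9, set 1) → VC-HIT  vc=[15]
6: 0x26 (blk 9, set 1) → L1-HIT  vc=[15]
7: 0x36 (blk 13, set 1) → MISS  vc=[15, 9]
8: 0x27 (blk 9, set 1) → VC-HIT  vc=[15, 13]
9: 0x27 (blk 9, set 1) → L1-HIT  vc=[15, 13]
10: 0x3d (blk 15, set 1) → VC-HIT  vc=[9, 13]
11: 0x25 (blk 9, set 1) → VC-HIT  vc=[15, 13]
12: 0x24 (blk 9, set 1) → L1-HIT  vc=[15, 13]
13: 0x3e (blk 15, set 1) → VC-HIT  vc=[9, 13]
14: 0x25 (blk 9, set 1) → VC-HIT  vc=[15, 13]
15: 0x3c (blk 15, set 1) → VC-HIT  vc=[9, 13]

VC = [9, 13]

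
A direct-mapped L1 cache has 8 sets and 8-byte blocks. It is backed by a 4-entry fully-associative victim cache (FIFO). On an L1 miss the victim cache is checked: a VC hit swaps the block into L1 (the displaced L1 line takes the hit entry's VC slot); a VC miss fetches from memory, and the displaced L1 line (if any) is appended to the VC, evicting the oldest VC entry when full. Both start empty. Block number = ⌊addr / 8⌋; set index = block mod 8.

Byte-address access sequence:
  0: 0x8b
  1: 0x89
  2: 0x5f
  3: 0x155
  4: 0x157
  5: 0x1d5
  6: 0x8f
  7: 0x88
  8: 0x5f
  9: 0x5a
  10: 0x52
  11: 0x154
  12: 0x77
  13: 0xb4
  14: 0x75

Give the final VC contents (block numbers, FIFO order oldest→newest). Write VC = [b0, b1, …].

#0 0x8b→b17/s1 MISS; vc=[]
#1 0x89→b17/s1 L1-HIT; vc=[]
#2 0x5f→b11/s3 MISS; vc=[]
#3 0x155→b42/s2 MISS; vc=[]
#4 0x157→b42/s2 L1-HIT; vc=[]
#5 0x1d5→b58/s2 MISS; vc=[42]
#6 0x8f→b17/s1 L1-HIT; vc=[42]
#7 0x88→b17/s1 L1-HIT; vc=[42]
#8 0x5f→b11/s3 L1-HIT; vc=[42]
#9 0x5a→b11/s3 L1-HIT; vc=[42]
#10 0x52→b10/s2 MISS; vc=[42,58]
#11 0x154→b42/s2 VC-HIT; vc=[10,58]
#12 0x77→b14/s6 MISS; vc=[10,58]
#13 0xb4→b22/s6 MISS; vc=[10,58,14]
#14 0x75→b14/s6 VC-HIT; vc=[10,58,22]

VC = [10, 58, 22]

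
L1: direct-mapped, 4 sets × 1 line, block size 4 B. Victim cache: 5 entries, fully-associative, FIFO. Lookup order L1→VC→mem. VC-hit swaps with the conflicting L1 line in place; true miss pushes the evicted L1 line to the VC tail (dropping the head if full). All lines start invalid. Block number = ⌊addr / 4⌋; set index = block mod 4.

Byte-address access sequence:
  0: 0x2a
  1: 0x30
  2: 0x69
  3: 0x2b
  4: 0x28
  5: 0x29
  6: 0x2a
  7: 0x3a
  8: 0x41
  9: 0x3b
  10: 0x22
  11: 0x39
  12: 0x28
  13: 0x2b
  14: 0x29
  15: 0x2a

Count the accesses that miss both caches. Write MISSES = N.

#0 0x2a→b10/s2 MISS; vc=[]
#1 0x30→b12/s0 MISS; vc=[]
#2 0x69→b26/s2 MISS; vc=[10]
#3 0x2b→b10/s2 VC-HIT; vc=[26]
#4 0x28→b10/s2 L1-HIT; vc=[26]
#5 0x29→b10/s2 L1-HIT; vc=[26]
#6 0x2a→b10/s2 L1-HIT; vc=[26]
#7 0x3a→b14/s2 MISS; vc=[26,10]
#8 0x41→b16/s0 MISS; vc=[26,10,12]
#9 0x3b→b14/s2 L1-HIT; vc=[26,10,12]
#10 0x22→b8/s0 MISS; vc=[26,10,12,16]
#11 0x39→b14/s2 L1-HIT; vc=[26,10,12,16]
#12 0x28→b10/s2 VC-HIT; vc=[26,14,12,16]
#13 0x2b→b10/s2 L1-HIT; vc=[26,14,12,16]
#14 0x29→b10/s2 L1-HIT; vc=[26,14,12,16]
#15 0x2a→b10/s2 L1-HIT; vc=[26,14,12,16]

MISSES = 6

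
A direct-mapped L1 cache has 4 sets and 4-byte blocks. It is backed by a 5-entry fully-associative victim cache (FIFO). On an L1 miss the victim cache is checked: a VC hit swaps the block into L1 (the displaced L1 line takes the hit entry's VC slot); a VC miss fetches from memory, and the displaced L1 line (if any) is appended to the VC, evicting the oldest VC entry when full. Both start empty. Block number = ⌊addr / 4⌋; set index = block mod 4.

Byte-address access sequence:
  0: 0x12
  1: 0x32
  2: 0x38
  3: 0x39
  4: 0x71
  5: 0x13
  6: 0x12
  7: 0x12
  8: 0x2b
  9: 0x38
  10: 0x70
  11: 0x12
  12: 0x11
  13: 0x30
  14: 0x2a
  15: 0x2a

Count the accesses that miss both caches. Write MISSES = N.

MISSES = 5

  [0] addr=0x12 blk=4 s=0: MISS | VC []
  [1] addr=0x32 blk=12 s=0: MISS | VC [4]
  [2] addr=0x38 blk=14 s=2: MISS | VC [4]
  [3] addr=0x39 blk=14 s=2: L1-HIT | VC [4]
  [4] addr=0x71 blk=28 s=0: MISS | VC [4, 12]
  [5] addr=0x13 blk=4 s=0: VC-HIT | VC [28, 12]
  [6] addr=0x12 blk=4 s=0: L1-HIT | VC [28, 12]
  [7] addr=0x12 blk=4 s=0: L1-HIT | VC [28, 12]
  [8] addr=0x2b blk=10 s=2: MISS | VC [28, 12, 14]
  [9] addr=0x38 blk=14 s=2: VC-HIT | VC [28, 12, 10]
  [10] addr=0x70 blk=28 s=0: VC-HIT | VC [4, 12, 10]
  [11] addr=0x12 blk=4 s=0: VC-HIT | VC [28, 12, 10]
  [12] addr=0x11 blk=4 s=0: L1-HIT | VC [28, 12, 10]
  [13] addr=0x30 blk=12 s=0: VC-HIT | VC [28, 4, 10]
  [14] addr=0x2a blk=10 s=2: VC-HIT | VC [28, 4, 14]
  [15] addr=0x2a blk=10 s=2: L1-HIT | VC [28, 4, 14]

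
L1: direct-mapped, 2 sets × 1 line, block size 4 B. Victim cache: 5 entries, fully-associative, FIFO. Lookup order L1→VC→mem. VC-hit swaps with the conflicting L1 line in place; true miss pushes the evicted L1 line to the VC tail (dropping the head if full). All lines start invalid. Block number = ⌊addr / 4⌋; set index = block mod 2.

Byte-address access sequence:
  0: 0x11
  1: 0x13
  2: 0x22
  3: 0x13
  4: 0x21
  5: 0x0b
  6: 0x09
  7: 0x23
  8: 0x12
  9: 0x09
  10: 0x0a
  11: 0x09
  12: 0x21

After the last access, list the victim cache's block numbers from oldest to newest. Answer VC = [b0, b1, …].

0: 0x11 (blk 4, set 0) → MISS  vc=[]
1: 0x13 (blk 4, set 0) → L1-HIT  vc=[]
2: 0x22 (blk 8, set 0) → MISS  vc=[4]
3: 0x13 (blk 4, set 0) → VC-HIT  vc=[8]
4: 0x21 (blk 8, set 0) → VC-HIT  vc=[4]
5: 0xb (blk 2, set 0) → MISS  vc=[4, 8]
6: 0x9 (blk 2, set 0) → L1-HIT  vc=[4, 8]
7: 0x23 (blk 8, set 0) → VC-HIT  vc=[4, 2]
8: 0x12 (blk 4, set 0) → VC-HIT  vc=[8, 2]
9: 0x9 (blk 2, set 0) → VC-HIT  vc=[8, 4]
10: 0xa (blk 2, set 0) → L1-HIT  vc=[8, 4]
11: 0x9 (blk 2, set 0) → L1-HIT  vc=[8, 4]
12: 0x21 (blk 8, set 0) → VC-HIT  vc=[2, 4]

VC = [2, 4]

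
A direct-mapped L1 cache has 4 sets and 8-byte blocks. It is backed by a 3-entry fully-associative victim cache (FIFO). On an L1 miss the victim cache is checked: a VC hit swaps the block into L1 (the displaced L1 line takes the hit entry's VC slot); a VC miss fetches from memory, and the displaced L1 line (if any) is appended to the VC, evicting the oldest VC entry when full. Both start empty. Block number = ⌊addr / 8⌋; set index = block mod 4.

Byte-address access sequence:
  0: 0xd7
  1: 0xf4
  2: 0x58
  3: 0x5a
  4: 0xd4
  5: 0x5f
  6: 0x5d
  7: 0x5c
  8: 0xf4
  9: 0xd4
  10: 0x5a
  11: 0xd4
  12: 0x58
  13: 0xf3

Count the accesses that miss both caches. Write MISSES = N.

#0 0xd7→b26/s2 MISS; vc=[]
#1 0xf4→b30/s2 MISS; vc=[26]
#2 0x58→b11/s3 MISS; vc=[26]
#3 0x5a→b11/s3 L1-HIT; vc=[26]
#4 0xd4→b26/s2 VC-HIT; vc=[30]
#5 0x5f→b11/s3 L1-HIT; vc=[30]
#6 0x5d→b11/s3 L1-HIT; vc=[30]
#7 0x5c→b11/s3 L1-HIT; vc=[30]
#8 0xf4→b30/s2 VC-HIT; vc=[26]
#9 0xd4→b26/s2 VC-HIT; vc=[30]
#10 0x5a→b11/s3 L1-HIT; vc=[30]
#11 0xd4→b26/s2 L1-HIT; vc=[30]
#12 0x58→b11/s3 L1-HIT; vc=[30]
#13 0xf3→b30/s2 VC-HIT; vc=[26]

MISSES = 3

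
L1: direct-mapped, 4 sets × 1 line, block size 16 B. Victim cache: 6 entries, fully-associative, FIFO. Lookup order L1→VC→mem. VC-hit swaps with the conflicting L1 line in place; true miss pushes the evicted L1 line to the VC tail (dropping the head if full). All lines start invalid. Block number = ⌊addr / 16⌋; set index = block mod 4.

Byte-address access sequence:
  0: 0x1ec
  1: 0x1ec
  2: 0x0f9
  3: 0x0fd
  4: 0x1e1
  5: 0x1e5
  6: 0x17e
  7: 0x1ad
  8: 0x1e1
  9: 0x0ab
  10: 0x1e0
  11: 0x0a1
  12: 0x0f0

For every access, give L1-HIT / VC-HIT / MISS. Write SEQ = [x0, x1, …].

  [0] addr=0x1ec blk=30 s=2: MISS | VC []
  [1] addr=0x1ec blk=30 s=2: L1-HIT | VC []
  [2] addr=0xf9 blk=15 s=3: MISS | VC []
  [3] addr=0xfd blk=15 s=3: L1-HIT | VC []
  [4] addr=0x1e1 blk=30 s=2: L1-HIT | VC []
  [5] addr=0x1e5 blk=30 s=2: L1-HIT | VC []
  [6] addr=0x17e blk=23 s=3: MISS | VC [15]
  [7] addr=0x1ad blk=26 s=2: MISS | VC [15, 30]
  [8] addr=0x1e1 blk=30 s=2: VC-HIT | VC [15, 26]
  [9] addr=0xab blk=10 s=2: MISS | VC [15, 26, 30]
  [10] addr=0x1e0 blk=30 s=2: VC-HIT | VC [15, 26, 10]
  [11] addr=0xa1 blk=10 s=2: VC-HIT | VC [15, 26, 30]
  [12] addr=0xf0 blk=15 s=3: VC-HIT | VC [23, 26, 30]

SEQ = [MISS, L1-HIT, MISS, L1-HIT, L1-HIT, L1-HIT, MISS, MISS, VC-HIT, MISS, VC-HIT, VC-HIT, VC-HIT]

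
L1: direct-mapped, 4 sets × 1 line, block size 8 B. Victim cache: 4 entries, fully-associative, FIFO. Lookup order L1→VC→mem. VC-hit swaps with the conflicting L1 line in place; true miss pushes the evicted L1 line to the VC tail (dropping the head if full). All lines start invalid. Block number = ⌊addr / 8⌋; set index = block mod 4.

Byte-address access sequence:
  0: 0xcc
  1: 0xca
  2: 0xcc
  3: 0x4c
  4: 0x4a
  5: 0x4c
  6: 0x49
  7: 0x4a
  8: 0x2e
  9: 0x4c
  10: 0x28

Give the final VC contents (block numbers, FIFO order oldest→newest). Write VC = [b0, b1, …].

0: 0xcc (blk 25, set 1) → MISS  vc=[]
1: 0xca (blk 25, set 1) → L1-HIT  vc=[]
2: 0xcc (blk 25, set 1) → L1-HIT  vc=[]
3: 0x4c (blk 9, set 1) → MISS  vc=[25]
4: 0x4a (blk 9, set 1) → L1-HIT  vc=[25]
5: 0x4c (blk 9, set 1) → L1-HIT  vc=[25]
6: 0x49 (blk 9, set 1) → L1-HIT  vc=[25]
7: 0x4a (blk 9, set 1) → L1-HIT  vc=[25]
8: 0x2e (blk 5, set 1) → MISS  vc=[25, 9]
9: 0x4c (blk 9, set 1) → VC-HIT  vc=[25, 5]
10: 0x28 (blk 5, set 1) → VC-HIT  vc=[25, 9]

VC = [25, 9]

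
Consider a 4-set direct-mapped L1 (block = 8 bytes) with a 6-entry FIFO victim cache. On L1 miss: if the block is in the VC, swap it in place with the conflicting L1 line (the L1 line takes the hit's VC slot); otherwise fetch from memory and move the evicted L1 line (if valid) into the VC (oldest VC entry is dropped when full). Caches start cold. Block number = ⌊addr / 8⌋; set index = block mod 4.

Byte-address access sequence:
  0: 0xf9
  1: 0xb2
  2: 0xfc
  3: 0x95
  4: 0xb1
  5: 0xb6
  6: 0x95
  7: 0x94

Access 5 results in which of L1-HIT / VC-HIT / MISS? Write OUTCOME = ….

  [0] addr=0xf9 blk=31 s=3: MISS | VC []
  [1] addr=0xb2 blk=22 s=2: MISS | VC []
  [2] addr=0xfc blk=31 s=3: L1-HIT | VC []
  [3] addr=0x95 blk=18 s=2: MISS | VC [22]
  [4] addr=0xb1 blk=22 s=2: VC-HIT | VC [18]
  [5] addr=0xb6 blk=22 s=2: L1-HIT | VC [18]
  [6] addr=0x95 blk=18 s=2: VC-HIT | VC [22]
  [7] addr=0x94 blk=18 s=2: L1-HIT | VC [22]

OUTCOME = L1-HIT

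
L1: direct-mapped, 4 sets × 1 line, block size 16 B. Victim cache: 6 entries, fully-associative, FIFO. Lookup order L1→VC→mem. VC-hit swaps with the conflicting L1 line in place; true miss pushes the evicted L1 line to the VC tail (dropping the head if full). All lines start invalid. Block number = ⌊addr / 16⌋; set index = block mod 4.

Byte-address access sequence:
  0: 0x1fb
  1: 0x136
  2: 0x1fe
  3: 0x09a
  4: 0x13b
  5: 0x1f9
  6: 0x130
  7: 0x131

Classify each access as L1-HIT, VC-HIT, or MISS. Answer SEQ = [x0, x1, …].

SEQ = [MISS, MISS, VC-HIT, MISS, VC-HIT, VC-HIT, VC-HIT, L1-HIT]

#0 0x1fb→b31/s3 MISS; vc=[]
#1 0x136→b19/s3 MISS; vc=[31]
#2 0x1fe→b31/s3 VC-HIT; vc=[19]
#3 0x9a→b9/s1 MISS; vc=[19]
#4 0x13b→b19/s3 VC-HIT; vc=[31]
#5 0x1f9→b31/s3 VC-HIT; vc=[19]
#6 0x130→b19/s3 VC-HIT; vc=[31]
#7 0x131→b19/s3 L1-HIT; vc=[31]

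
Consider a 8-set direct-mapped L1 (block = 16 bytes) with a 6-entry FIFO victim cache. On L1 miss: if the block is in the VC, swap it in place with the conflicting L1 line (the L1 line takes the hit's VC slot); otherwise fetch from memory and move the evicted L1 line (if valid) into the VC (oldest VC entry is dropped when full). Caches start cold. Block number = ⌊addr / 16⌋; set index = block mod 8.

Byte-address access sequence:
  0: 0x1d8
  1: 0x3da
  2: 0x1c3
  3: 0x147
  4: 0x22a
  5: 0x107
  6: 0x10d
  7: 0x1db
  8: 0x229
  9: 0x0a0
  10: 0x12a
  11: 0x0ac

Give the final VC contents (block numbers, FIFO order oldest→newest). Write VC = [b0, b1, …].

VC = [61, 28, 34, 18]

  [0] addr=0x1d8 blk=29 s=5: MISS | VC []
  [1] addr=0x3da blk=61 s=5: MISS | VC [29]
  [2] addr=0x1c3 blk=28 s=4: MISS | VC [29]
  [3] addr=0x147 blk=20 s=4: MISS | VC [29, 28]
  [4] addr=0x22a blk=34 s=2: MISS | VC [29, 28]
  [5] addr=0x107 blk=16 s=0: MISS | VC [29, 28]
  [6] addr=0x10d blk=16 s=0: L1-HIT | VC [29, 28]
  [7] addr=0x1db blk=29 s=5: VC-HIT | VC [61, 28]
  [8] addr=0x229 blk=34 s=2: L1-HIT | VC [61, 28]
  [9] addr=0xa0 blk=10 s=2: MISS | VC [61, 28, 34]
  [10] addr=0x12a blk=18 s=2: MISS | VC [61, 28, 34, 10]
  [11] addr=0xac blk=10 s=2: VC-HIT | VC [61, 28, 34, 18]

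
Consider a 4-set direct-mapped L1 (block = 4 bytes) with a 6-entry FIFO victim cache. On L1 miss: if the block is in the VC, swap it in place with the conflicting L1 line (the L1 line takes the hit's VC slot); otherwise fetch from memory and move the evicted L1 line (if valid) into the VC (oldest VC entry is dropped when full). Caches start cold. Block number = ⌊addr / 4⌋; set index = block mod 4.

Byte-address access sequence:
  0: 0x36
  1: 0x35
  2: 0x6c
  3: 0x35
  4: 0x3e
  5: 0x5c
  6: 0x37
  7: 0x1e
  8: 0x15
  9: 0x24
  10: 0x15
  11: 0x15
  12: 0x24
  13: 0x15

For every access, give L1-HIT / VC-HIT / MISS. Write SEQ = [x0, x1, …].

#0 0x36→b13/s1 MISS; vc=[]
#1 0x35→b13/s1 L1-HIT; vc=[]
#2 0x6c→b27/s3 MISS; vc=[]
#3 0x35→b13/s1 L1-HIT; vc=[]
#4 0x3e→b15/s3 MISS; vc=[27]
#5 0x5c→b23/s3 MISS; vc=[27,15]
#6 0x37→b13/s1 L1-HIT; vc=[27,15]
#7 0x1e→b7/s3 MISS; vc=[27,15,23]
#8 0x15→b5/s1 MISS; vc=[27,15,23,13]
#9 0x24→b9/s1 MISS; vc=[27,15,23,13,5]
#10 0x15→b5/s1 VC-HIT; vc=[27,15,23,13,9]
#11 0x15→b5/s1 L1-HIT; vc=[27,15,23,13,9]
#12 0x24→b9/s1 VC-HIT; vc=[27,15,23,13,5]
#13 0x15→b5/s1 VC-HIT; vc=[27,15,23,13,9]

SEQ = [MISS, L1-HIT, MISS, L1-HIT, MISS, MISS, L1-HIT, MISS, MISS, MISS, VC-HIT, L1-HIT, VC-HIT, VC-HIT]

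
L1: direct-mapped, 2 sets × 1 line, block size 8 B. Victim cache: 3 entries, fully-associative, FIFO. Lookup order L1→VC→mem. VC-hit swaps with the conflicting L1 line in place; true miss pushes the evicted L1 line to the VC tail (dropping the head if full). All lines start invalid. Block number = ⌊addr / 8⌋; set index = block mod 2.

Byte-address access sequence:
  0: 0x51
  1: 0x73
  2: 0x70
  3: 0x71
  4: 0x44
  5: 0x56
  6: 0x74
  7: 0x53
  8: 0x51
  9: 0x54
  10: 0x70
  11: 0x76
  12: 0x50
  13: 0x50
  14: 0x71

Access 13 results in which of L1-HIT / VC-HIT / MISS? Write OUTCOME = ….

#0 0x51→b10/s0 MISS; vc=[]
#1 0x73→b14/s0 MISS; vc=[10]
#2 0x70→b14/s0 L1-HIT; vc=[10]
#3 0x71→b14/s0 L1-HIT; vc=[10]
#4 0x44→b8/s0 MISS; vc=[10,14]
#5 0x56→b10/s0 VC-HIT; vc=[8,14]
#6 0x74→b14/s0 VC-HIT; vc=[8,10]
#7 0x53→b10/s0 VC-HIT; vc=[8,14]
#8 0x51→b10/s0 L1-HIT; vc=[8,14]
#9 0x54→b10/s0 L1-HIT; vc=[8,14]
#10 0x70→b14/s0 VC-HIT; vc=[8,10]
#11 0x76→b14/s0 L1-HIT; vc=[8,10]
#12 0x50→b10/s0 VC-HIT; vc=[8,14]
#13 0x50→b10/s0 L1-HIT; vc=[8,14]
#14 0x71→b14/s0 VC-HIT; vc=[8,10]

OUTCOME = L1-HIT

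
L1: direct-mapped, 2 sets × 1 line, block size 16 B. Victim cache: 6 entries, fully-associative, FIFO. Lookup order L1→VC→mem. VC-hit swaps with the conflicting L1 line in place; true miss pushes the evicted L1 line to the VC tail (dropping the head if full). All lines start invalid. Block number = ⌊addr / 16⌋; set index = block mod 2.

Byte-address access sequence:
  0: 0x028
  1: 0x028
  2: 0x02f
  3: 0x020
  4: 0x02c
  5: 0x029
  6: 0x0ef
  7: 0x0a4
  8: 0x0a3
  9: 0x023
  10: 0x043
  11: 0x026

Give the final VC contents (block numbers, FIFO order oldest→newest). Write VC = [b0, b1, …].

VC = [10, 14, 4]

#0 0x28→b2/s0 MISS; vc=[]
#1 0x28→b2/s0 L1-HIT; vc=[]
#2 0x2f→b2/s0 L1-HIT; vc=[]
#3 0x20→b2/s0 L1-HIT; vc=[]
#4 0x2c→b2/s0 L1-HIT; vc=[]
#5 0x29→b2/s0 L1-HIT; vc=[]
#6 0xef→b14/s0 MISS; vc=[2]
#7 0xa4→b10/s0 MISS; vc=[2,14]
#8 0xa3→b10/s0 L1-HIT; vc=[2,14]
#9 0x23→b2/s0 VC-HIT; vc=[10,14]
#10 0x43→b4/s0 MISS; vc=[10,14,2]
#11 0x26→b2/s0 VC-HIT; vc=[10,14,4]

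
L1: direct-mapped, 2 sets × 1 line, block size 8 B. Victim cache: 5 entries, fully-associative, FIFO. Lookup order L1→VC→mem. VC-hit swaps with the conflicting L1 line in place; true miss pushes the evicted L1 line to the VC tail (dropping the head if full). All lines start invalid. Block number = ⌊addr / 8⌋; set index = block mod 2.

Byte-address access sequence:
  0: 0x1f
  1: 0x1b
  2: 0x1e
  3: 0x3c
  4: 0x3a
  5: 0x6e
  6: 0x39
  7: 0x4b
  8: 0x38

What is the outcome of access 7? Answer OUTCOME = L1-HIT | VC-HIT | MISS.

#0 0x1f→b3/s1 MISS; vc=[]
#1 0x1b→b3/s1 L1-HIT; vc=[]
#2 0x1e→b3/s1 L1-HIT; vc=[]
#3 0x3c→b7/s1 MISS; vc=[3]
#4 0x3a→b7/s1 L1-HIT; vc=[3]
#5 0x6e→b13/s1 MISS; vc=[3,7]
#6 0x39→b7/s1 VC-HIT; vc=[3,13]
#7 0x4b→b9/s1 MISS; vc=[3,13,7]
#8 0x38→b7/s1 VC-HIT; vc=[3,13,9]

OUTCOME = MISS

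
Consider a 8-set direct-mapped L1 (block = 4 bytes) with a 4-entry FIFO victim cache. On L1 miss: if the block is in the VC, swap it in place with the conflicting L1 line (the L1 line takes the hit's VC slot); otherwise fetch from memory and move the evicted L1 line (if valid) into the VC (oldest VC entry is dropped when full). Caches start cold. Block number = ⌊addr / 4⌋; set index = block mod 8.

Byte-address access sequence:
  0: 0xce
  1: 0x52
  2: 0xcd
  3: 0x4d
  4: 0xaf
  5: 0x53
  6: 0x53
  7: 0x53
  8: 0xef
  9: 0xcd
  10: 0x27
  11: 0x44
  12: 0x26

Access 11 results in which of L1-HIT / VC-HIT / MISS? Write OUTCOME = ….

#0 0xce→b51/s3 MISS; vc=[]
#1 0x52→b20/s4 MISS; vc=[]
#2 0xcd→b51/s3 L1-HIT; vc=[]
#3 0x4d→b19/s3 MISS; vc=[51]
#4 0xaf→b43/s3 MISS; vc=[51,19]
#5 0x53→b20/s4 L1-HIT; vc=[51,19]
#6 0x53→b20/s4 L1-HIT; vc=[51,19]
#7 0x53→b20/s4 L1-HIT; vc=[51,19]
#8 0xef→b59/s3 MISS; vc=[51,19,43]
#9 0xcd→b51/s3 VC-HIT; vc=[59,19,43]
#10 0x27→b9/s1 MISS; vc=[59,19,43]
#11 0x44→b17/s1 MISS; vc=[59,19,43,9]
#12 0x26→b9/s1 VC-HIT; vc=[59,19,43,17]

OUTCOME = MISS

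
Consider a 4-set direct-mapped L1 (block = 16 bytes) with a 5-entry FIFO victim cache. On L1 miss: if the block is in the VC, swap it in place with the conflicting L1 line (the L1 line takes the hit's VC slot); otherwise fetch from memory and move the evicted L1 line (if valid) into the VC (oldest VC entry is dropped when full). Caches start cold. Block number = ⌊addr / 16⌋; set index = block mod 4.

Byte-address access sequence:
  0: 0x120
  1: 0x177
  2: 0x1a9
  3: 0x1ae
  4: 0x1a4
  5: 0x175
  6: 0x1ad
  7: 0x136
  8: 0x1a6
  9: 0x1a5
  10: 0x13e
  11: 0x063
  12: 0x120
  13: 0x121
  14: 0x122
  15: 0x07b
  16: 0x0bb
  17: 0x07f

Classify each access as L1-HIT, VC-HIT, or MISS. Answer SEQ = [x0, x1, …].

#0 0x120→b18/s2 MISS; vc=[]
#1 0x177→b23/s3 MISS; vc=[]
#2 0x1a9→b26/s2 MISS; vc=[18]
#3 0x1ae→b26/s2 L1-HIT; vc=[18]
#4 0x1a4→b26/s2 L1-HIT; vc=[18]
#5 0x175→b23/s3 L1-HIT; vc=[18]
#6 0x1ad→b26/s2 L1-HIT; vc=[18]
#7 0x136→b19/s3 MISS; vc=[18,23]
#8 0x1a6→b26/s2 L1-HIT; vc=[18,23]
#9 0x1a5→b26/s2 L1-HIT; vc=[18,23]
#10 0x13e→b19/s3 L1-HIT; vc=[18,23]
#11 0x63→b6/s2 MISS; vc=[18,23,26]
#12 0x120→b18/s2 VC-HIT; vc=[6,23,26]
#13 0x121→b18/s2 L1-HIT; vc=[6,23,26]
#14 0x122→b18/s2 L1-HIT; vc=[6,23,26]
#15 0x7b→b7/s3 MISS; vc=[6,23,26,19]
#16 0xbb→b11/s3 MISS; vc=[6,23,26,19,7]
#17 0x7f→b7/s3 VC-HIT; vc=[6,23,26,19,11]

SEQ = [MISS, MISS, MISS, L1-HIT, L1-HIT, L1-HIT, L1-HIT, MISS, L1-HIT, L1-HIT, L1-HIT, MISS, VC-HIT, L1-HIT, L1-HIT, MISS, MISS, VC-HIT]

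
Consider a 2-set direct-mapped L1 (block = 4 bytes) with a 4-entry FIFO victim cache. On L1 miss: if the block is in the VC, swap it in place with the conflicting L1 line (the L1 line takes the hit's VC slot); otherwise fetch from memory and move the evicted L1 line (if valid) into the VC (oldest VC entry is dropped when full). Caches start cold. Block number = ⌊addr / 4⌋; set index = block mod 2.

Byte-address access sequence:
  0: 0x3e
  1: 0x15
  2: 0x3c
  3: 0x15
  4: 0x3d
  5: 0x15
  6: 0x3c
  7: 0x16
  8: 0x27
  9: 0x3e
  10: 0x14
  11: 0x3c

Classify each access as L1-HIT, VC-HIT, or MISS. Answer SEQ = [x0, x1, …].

SEQ = [MISS, MISS, VC-HIT, VC-HIT, VC-HIT, VC-HIT, VC-HIT, VC-HIT, MISS, VC-HIT, VC-HIT, VC-HIT]

0: 0x3e (blk 15, set 1) → MISS  vc=[]
1: 0x15 (blk 5, set 1) → MISS  vc=[15]
2: 0x3c (blk 15, set 1) → VC-HIT  vc=[5]
3: 0x15 (blk 5, set 1) → VC-HIT  vc=[15]
4: 0x3d (blk 15, set 1) → VC-HIT  vc=[5]
5: 0x15 (blk 5, set 1) → VC-HIT  vc=[15]
6: 0x3c (blk 15, set 1) → VC-HIT  vc=[5]
7: 0x16 (blk 5, set 1) → VC-HIT  vc=[15]
8: 0x27 (blk 9, set 1) → MISS  vc=[15, 5]
9: 0x3e (blk 15, set 1) → VC-HIT  vc=[9, 5]
10: 0x14 (blk 5, set 1) → VC-HIT  vc=[9, 15]
11: 0x3c (blk 15, set 1) → VC-HIT  vc=[9, 5]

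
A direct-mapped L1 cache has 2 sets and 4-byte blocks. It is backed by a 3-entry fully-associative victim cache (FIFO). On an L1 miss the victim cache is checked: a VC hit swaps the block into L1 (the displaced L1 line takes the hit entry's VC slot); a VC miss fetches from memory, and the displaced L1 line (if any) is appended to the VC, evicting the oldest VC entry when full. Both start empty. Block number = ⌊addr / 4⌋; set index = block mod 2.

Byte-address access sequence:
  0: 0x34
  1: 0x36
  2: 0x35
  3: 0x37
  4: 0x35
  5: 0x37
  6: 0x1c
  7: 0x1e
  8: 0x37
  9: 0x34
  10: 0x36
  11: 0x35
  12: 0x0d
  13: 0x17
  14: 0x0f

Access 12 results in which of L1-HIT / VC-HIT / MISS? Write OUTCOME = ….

OUTCOME = MISS

0: 0x34 (blk 13, set 1) → MISS  vc=[]
1: 0x36 (blk 13, set 1) → L1-HIT  vc=[]
2: 0x35 (blk 13, set 1) → L1-HIT  vc=[]
3: 0x37 (blk 13, set 1) → L1-HIT  vc=[]
4: 0x35 (blk 13, set 1) → L1-HIT  vc=[]
5: 0x37 (blk 13, set 1) → L1-HIT  vc=[]
6: 0x1c (blk 7, set 1) → MISS  vc=[13]
7: 0x1e (blk 7, set 1) → L1-HIT  vc=[13]
8: 0x37 (blk 13, set 1) → VC-HIT  vc=[7]
9: 0x34 (blk 13, set 1) → L1-HIT  vc=[7]
10: 0x36 (blk 13, set 1) → L1-HIT  vc=[7]
11: 0x35 (blk 13, set 1) → L1-HIT  vc=[7]
12: 0xd (blk 3, set 1) → MISS  vc=[7, 13]
13: 0x17 (blk 5, set 1) → MISS  vc=[7, 13, 3]
14: 0xf (blk 3, set 1) → VC-HIT  vc=[7, 13, 5]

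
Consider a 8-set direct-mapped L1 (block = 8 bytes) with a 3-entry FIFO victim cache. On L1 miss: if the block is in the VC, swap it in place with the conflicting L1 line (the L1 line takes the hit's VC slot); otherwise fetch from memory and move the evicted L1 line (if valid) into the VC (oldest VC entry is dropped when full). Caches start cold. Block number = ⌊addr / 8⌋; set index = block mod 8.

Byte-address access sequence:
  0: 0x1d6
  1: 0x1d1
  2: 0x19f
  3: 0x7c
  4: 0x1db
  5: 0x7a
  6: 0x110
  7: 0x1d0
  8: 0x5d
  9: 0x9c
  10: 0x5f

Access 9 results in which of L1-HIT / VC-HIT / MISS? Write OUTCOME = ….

#0 0x1d6→b58/s2 MISS; vc=[]
#1 0x1d1→b58/s2 L1-HIT; vc=[]
#2 0x19f→b51/s3 MISS; vc=[]
#3 0x7c→b15/s7 MISS; vc=[]
#4 0x1db→b59/s3 MISS; vc=[51]
#5 0x7a→b15/s7 L1-HIT; vc=[51]
#6 0x110→b34/s2 MISS; vc=[51,58]
#7 0x1d0→b58/s2 VC-HIT; vc=[51,34]
#8 0x5d→b11/s3 MISS; vc=[51,34,59]
#9 0x9c→b19/s3 MISS; vc=[34,59,11]
#10 0x5f→b11/s3 VC-HIT; vc=[34,59,19]

OUTCOME = MISS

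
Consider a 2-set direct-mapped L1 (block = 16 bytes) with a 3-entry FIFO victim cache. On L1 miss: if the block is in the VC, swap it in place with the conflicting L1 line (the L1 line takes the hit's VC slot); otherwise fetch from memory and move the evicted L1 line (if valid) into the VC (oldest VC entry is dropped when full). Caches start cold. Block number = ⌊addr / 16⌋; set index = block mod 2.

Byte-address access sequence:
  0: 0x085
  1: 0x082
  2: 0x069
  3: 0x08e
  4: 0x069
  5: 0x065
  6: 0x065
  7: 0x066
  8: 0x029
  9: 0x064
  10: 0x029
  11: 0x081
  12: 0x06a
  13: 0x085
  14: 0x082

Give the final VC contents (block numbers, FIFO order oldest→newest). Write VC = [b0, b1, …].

  [0] addr=0x85 blk=8 s=0: MISS | VC []
  [1] addr=0x82 blk=8 s=0: L1-HIT | VC []
  [2] addr=0x69 blk=6 s=0: MISS | VC [8]
  [3] addr=0x8e blk=8 s=0: VC-HIT | VC [6]
  [4] addr=0x69 blk=6 s=0: VC-HIT | VC [8]
  [5] addr=0x65 blk=6 s=0: L1-HIT | VC [8]
  [6] addr=0x65 blk=6 s=0: L1-HIT | VC [8]
  [7] addr=0x66 blk=6 s=0: L1-HIT | VC [8]
  [8] addr=0x29 blk=2 s=0: MISS | VC [8, 6]
  [9] addr=0x64 blk=6 s=0: VC-HIT | VC [8, 2]
  [10] addr=0x29 blk=2 s=0: VC-HIT | VC [8, 6]
  [11] addr=0x81 blk=8 s=0: VC-HIT | VC [2, 6]
  [12] addr=0x6a blk=6 s=0: VC-HIT | VC [2, 8]
  [13] addr=0x85 blk=8 s=0: VC-HIT | VC [2, 6]
  [14] addr=0x82 blk=8 s=0: L1-HIT | VC [2, 6]

VC = [2, 6]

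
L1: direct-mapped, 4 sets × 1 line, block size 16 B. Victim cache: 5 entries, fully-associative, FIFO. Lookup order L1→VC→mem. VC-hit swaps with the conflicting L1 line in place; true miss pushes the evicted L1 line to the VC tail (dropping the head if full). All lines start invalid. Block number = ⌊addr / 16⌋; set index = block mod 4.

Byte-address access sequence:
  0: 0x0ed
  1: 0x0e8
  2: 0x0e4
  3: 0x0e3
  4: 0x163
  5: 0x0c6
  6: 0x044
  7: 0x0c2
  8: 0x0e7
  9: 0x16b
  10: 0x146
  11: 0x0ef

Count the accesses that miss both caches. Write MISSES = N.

#0 0xed→b14/s2 MISS; vc=[]
#1 0xe8→b14/s2 L1-HIT; vc=[]
#2 0xe4→b14/s2 L1-HIT; vc=[]
#3 0xe3→b14/s2 L1-HIT; vc=[]
#4 0x163→b22/s2 MISS; vc=[14]
#5 0xc6→b12/s0 MISS; vc=[14]
#6 0x44→b4/s0 MISS; vc=[14,12]
#7 0xc2→b12/s0 VC-HIT; vc=[14,4]
#8 0xe7→b14/s2 VC-HIT; vc=[22,4]
#9 0x16b→b22/s2 VC-HIT; vc=[14,4]
#10 0x146→b20/s0 MISS; vc=[14,4,12]
#11 0xef→b14/s2 VC-HIT; vc=[22,4,12]

MISSES = 5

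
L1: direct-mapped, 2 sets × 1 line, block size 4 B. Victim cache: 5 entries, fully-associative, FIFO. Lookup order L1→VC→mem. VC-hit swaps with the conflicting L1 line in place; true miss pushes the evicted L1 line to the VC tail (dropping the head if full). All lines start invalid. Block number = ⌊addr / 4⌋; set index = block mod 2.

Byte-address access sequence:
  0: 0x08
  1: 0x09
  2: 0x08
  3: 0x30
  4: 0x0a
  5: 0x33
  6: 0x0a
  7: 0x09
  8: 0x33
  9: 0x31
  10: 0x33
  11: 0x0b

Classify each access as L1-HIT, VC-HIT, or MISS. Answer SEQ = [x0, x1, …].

SEQ = [MISS, L1-HIT, L1-HIT, MISS, VC-HIT, VC-HIT, VC-HIT, L1-HIT, VC-HIT, L1-HIT, L1-HIT, VC-HIT]

#0 0x8→b2/s0 MISS; vc=[]
#1 0x9→b2/s0 L1-HIT; vc=[]
#2 0x8→b2/s0 L1-HIT; vc=[]
#3 0x30→b12/s0 MISS; vc=[2]
#4 0xa→b2/s0 VC-HIT; vc=[12]
#5 0x33→b12/s0 VC-HIT; vc=[2]
#6 0xa→b2/s0 VC-HIT; vc=[12]
#7 0x9→b2/s0 L1-HIT; vc=[12]
#8 0x33→b12/s0 VC-HIT; vc=[2]
#9 0x31→b12/s0 L1-HIT; vc=[2]
#10 0x33→b12/s0 L1-HIT; vc=[2]
#11 0xb→b2/s0 VC-HIT; vc=[12]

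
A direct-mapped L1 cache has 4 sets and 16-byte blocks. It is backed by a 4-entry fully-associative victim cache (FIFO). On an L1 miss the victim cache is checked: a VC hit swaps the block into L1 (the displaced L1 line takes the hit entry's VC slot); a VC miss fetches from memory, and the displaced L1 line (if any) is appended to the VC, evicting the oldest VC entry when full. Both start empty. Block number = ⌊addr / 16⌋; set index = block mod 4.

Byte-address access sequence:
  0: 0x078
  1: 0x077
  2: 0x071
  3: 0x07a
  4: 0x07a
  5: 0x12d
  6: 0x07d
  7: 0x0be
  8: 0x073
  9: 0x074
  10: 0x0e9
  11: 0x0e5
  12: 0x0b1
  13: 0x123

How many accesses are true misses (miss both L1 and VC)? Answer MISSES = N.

MISSES = 4

  [0] addr=0x78 blk=7 s=3: MISS | VC []
  [1] addr=0x77 blk=7 s=3: L1-HIT | VC []
  [2] addr=0x71 blk=7 s=3: L1-HIT | VC []
  [3] addr=0x7a blk=7 s=3: L1-HIT | VC []
  [4] addr=0x7a blk=7 s=3: L1-HIT | VC []
  [5] addr=0x12d blk=18 s=2: MISS | VC []
  [6] addr=0x7d blk=7 s=3: L1-HIT | VC []
  [7] addr=0xbe blk=11 s=3: MISS | VC [7]
  [8] addr=0x73 blk=7 s=3: VC-HIT | VC [11]
  [9] addr=0x74 blk=7 s=3: L1-HIT | VC [11]
  [10] addr=0xe9 blk=14 s=2: MISS | VC [11, 18]
  [11] addr=0xe5 blk=14 s=2: L1-HIT | VC [11, 18]
  [12] addr=0xb1 blk=11 s=3: VC-HIT | VC [7, 18]
  [13] addr=0x123 blk=18 s=2: VC-HIT | VC [7, 14]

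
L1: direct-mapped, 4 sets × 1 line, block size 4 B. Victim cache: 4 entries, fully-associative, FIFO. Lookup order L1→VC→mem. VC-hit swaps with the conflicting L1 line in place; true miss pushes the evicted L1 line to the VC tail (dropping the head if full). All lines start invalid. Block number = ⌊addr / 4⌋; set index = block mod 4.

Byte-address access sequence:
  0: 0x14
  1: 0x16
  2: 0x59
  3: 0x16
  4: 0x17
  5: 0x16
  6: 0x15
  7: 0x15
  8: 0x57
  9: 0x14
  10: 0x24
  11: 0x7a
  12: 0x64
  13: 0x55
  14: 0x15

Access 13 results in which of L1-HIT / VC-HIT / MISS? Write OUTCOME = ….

0: 0x14 (blk 5, set 1) → MISS  vc=[]
1: 0x16 (blk 5, set 1) → L1-HIT  vc=[]
2: 0x59 (blk 22, set 2) → MISS  vc=[]
3: 0x16 (blk 5, set 1) → L1-HIT  vc=[]
4: 0x17 (blk 5, set 1) → L1-HIT  vc=[]
5: 0x16 (blk 5, set 1) → L1-HIT  vc=[]
6: 0x15 (blk 5, set 1) → L1-HIT  vc=[]
7: 0x15 (blk 5, set 1) → L1-HIT  vc=[]
8: 0x57 (blk 21, set 1) → MISS  vc=[5]
9: 0x14 (blk 5, set 1) → VC-HIT  vc=[21]
10: 0x24 (blk 9, set 1) → MISS  vc=[21, 5]
11: 0x7a (blk 30, set 2) → MISS  vc=[21, 5, 22]
12: 0x64 (blk 25, set 1) → MISS  vc=[21, 5, 22, 9]
13: 0x55 (blk 21, set 1) → VC-HIT  vc=[25, 5, 22, 9]
14: 0x15 (blk 5, set 1) → VC-HIT  vc=[25, 21, 22, 9]

OUTCOME = VC-HIT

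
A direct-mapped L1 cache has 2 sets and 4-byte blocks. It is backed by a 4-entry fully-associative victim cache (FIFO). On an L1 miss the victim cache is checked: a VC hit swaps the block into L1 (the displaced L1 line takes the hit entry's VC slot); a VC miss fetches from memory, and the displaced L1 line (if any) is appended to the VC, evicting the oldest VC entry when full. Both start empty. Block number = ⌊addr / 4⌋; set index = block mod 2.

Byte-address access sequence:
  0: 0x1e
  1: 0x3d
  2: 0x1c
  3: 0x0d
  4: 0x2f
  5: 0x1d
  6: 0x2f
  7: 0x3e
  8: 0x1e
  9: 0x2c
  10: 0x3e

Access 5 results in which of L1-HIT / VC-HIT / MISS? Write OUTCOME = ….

OUTCOME = VC-HIT

0: 0x1e (blk 7, set 1) → MISS  vc=[]
1: 0x3d (blk 15, set 1) → MISS  vc=[7]
2: 0x1c (blk 7, set 1) → VC-HIT  vc=[15]
3: 0xd (blk 3, set 1) → MISS  vc=[15, 7]
4: 0x2f (blk 11, set 1) → MISS  vc=[15, 7, 3]
5: 0x1d (blk 7, set 1) → VC-HIT  vc=[15, 11, 3]
6: 0x2f (blk 11, set 1) → VC-HIT  vc=[15, 7, 3]
7: 0x3e (blk 15, set 1) → VC-HIT  vc=[11, 7, 3]
8: 0x1e (blk 7, set 1) → VC-HIT  vc=[11, 15, 3]
9: 0x2c (blk 11, set 1) → VC-HIT  vc=[7, 15, 3]
10: 0x3e (blk 15, set 1) → VC-HIT  vc=[7, 11, 3]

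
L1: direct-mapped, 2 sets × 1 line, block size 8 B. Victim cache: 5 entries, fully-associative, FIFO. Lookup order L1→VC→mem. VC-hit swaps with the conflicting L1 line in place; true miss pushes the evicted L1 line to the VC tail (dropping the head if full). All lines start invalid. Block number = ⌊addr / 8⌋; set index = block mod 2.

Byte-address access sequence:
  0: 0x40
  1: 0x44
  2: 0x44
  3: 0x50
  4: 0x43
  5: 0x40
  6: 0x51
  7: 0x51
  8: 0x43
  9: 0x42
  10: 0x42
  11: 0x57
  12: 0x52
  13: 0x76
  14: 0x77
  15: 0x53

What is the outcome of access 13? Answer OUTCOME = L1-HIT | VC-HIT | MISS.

0: 0x40 (blk 8, set 0) → MISS  vc=[]
1: 0x44 (blk 8, set 0) → L1-HIT  vc=[]
2: 0x44 (blk 8, set 0) → L1-HIT  vc=[]
3: 0x50 (blk 10, set 0) → MISS  vc=[8]
4: 0x43 (blk 8, set 0) → VC-HIT  vc=[10]
5: 0x40 (blk 8, set 0) → L1-HIT  vc=[10]
6: 0x51 (blk 10, set 0) → VC-HIT  vc=[8]
7: 0x51 (blk 10, set 0) → L1-HIT  vc=[8]
8: 0x43 (blk 8, set 0) → VC-HIT  vc=[10]
9: 0x42 (blk 8, set 0) → L1-HIT  vc=[10]
10: 0x42 (blk 8, set 0) → L1-HIT  vc=[10]
11: 0x57 (blk 10, set 0) → VC-HIT  vc=[8]
12: 0x52 (blk 10, set 0) → L1-HIT  vc=[8]
13: 0x76 (blk 14, set 0) → MISS  vc=[8, 10]
14: 0x77 (blk 14, set 0) → L1-HIT  vc=[8, 10]
15: 0x53 (blk 10, set 0) → VC-HIT  vc=[8, 14]

OUTCOME = MISS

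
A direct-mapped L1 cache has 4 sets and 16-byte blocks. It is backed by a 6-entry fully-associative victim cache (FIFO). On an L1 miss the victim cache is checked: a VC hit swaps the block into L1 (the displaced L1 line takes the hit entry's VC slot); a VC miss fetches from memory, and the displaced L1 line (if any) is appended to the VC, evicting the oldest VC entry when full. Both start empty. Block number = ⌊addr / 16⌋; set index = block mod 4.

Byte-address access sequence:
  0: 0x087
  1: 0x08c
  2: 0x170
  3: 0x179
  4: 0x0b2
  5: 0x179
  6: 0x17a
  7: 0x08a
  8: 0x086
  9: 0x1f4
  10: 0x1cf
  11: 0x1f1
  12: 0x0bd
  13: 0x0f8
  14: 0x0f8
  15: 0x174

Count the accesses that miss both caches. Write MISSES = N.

MISSES = 6

  [0] addr=0x87 blk=8 s=0: MISS | VC []
  [1] addr=0x8c blk=8 s=0: L1-HIT | VC []
  [2] addr=0x170 blk=23 s=3: MISS | VC []
  [3] addr=0x179 blk=23 s=3: L1-HIT | VC []
  [4] addr=0xb2 blk=11 s=3: MISS | VC [23]
  [5] addr=0x179 blk=23 s=3: VC-HIT | VC [11]
  [6] addr=0x17a blk=23 s=3: L1-HIT | VC [11]
  [7] addr=0x8a blk=8 s=0: L1-HIT | VC [11]
  [8] addr=0x86 blk=8 s=0: L1-HIT | VC [11]
  [9] addr=0x1f4 blk=31 s=3: MISS | VC [11, 23]
  [10] addr=0x1cf blk=28 s=0: MISS | VC [11, 23, 8]
  [11] addr=0x1f1 blk=31 s=3: L1-HIT | VC [11, 23, 8]
  [12] addr=0xbd blk=11 s=3: VC-HIT | VC [31, 23, 8]
  [13] addr=0xf8 blk=15 s=3: MISS | VC [31, 23, 8, 11]
  [14] addr=0xf8 blk=15 s=3: L1-HIT | VC [31, 23, 8, 11]
  [15] addr=0x174 blk=23 s=3: VC-HIT | VC [31, 15, 8, 11]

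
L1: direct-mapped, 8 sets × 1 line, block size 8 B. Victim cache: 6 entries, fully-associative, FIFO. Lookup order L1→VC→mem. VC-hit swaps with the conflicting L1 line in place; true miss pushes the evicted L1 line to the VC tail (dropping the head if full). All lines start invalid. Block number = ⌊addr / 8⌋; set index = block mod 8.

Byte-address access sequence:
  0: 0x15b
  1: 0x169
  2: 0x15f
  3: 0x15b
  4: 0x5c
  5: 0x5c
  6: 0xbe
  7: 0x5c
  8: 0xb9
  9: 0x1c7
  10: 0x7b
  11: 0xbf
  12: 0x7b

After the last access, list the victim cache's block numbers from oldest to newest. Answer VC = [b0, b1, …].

VC = [43, 23]

#0 0x15b→b43/s3 MISS; vc=[]
#1 0x169→b45/s5 MISS; vc=[]
#2 0x15f→b43/s3 L1-HIT; vc=[]
#3 0x15b→b43/s3 L1-HIT; vc=[]
#4 0x5c→b11/s3 MISS; vc=[43]
#5 0x5c→b11/s3 L1-HIT; vc=[43]
#6 0xbe→b23/s7 MISS; vc=[43]
#7 0x5c→b11/s3 L1-HIT; vc=[43]
#8 0xb9→b23/s7 L1-HIT; vc=[43]
#9 0x1c7→b56/s0 MISS; vc=[43]
#10 0x7b→b15/s7 MISS; vc=[43,23]
#11 0xbf→b23/s7 VC-HIT; vc=[43,15]
#12 0x7b→b15/s7 VC-HIT; vc=[43,23]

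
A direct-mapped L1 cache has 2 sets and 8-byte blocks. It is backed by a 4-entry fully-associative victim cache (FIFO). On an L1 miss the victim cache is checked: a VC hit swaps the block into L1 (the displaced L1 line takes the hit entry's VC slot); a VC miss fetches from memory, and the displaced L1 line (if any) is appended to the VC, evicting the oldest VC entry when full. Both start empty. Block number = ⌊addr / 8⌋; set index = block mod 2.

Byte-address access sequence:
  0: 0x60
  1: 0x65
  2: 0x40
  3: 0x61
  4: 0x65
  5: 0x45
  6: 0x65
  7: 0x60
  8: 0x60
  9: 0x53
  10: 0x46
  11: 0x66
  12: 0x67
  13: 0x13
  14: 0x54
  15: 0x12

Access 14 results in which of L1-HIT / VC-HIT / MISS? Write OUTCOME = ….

OUTCOME = VC-HIT

  [0] addr=0x60 blk=12 s=0: MISS | VC []
  [1] addr=0x65 blk=12 s=0: L1-HIT | VC []
  [2] addr=0x40 blk=8 s=0: MISS | VC [12]
  [3] addr=0x61 blk=12 s=0: VC-HIT | VC [8]
  [4] addr=0x65 blk=12 s=0: L1-HIT | VC [8]
  [5] addr=0x45 blk=8 s=0: VC-HIT | VC [12]
  [6] addr=0x65 blk=12 s=0: VC-HIT | VC [8]
  [7] addr=0x60 blk=12 s=0: L1-HIT | VC [8]
  [8] addr=0x60 blk=12 s=0: L1-HIT | VC [8]
  [9] addr=0x53 blk=10 s=0: MISS | VC [8, 12]
  [10] addr=0x46 blk=8 s=0: VC-HIT | VC [10, 12]
  [11] addr=0x66 blk=12 s=0: VC-HIT | VC [10, 8]
  [12] addr=0x67 blk=12 s=0: L1-HIT | VC [10, 8]
  [13] addr=0x13 blk=2 s=0: MISS | VC [10, 8, 12]
  [14] addr=0x54 blk=10 s=0: VC-HIT | VC [2, 8, 12]
  [15] addr=0x12 blk=2 s=0: VC-HIT | VC [10, 8, 12]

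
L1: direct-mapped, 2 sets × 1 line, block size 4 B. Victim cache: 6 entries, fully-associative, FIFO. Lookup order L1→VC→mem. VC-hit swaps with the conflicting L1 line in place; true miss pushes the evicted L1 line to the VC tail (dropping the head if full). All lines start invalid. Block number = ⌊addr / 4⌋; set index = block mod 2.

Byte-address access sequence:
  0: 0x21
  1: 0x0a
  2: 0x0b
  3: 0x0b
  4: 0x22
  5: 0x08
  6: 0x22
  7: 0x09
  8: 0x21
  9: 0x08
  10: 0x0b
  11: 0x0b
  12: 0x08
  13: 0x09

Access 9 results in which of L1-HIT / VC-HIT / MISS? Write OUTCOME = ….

  [0] addr=0x21 blk=8 s=0: MISS | VC []
  [1] addr=0xa blk=2 s=0: MISS | VC [8]
  [2] addr=0xb blk=2 s=0: L1-HIT | VC [8]
  [3] addr=0xb blk=2 s=0: L1-HIT | VC [8]
  [4] addr=0x22 blk=8 s=0: VC-HIT | VC [2]
  [5] addr=0x8 blk=2 s=0: VC-HIT | VC [8]
  [6] addr=0x22 blk=8 s=0: VC-HIT | VC [2]
  [7] addr=0x9 blk=2 s=0: VC-HIT | VC [8]
  [8] addr=0x21 blk=8 s=0: VC-HIT | VC [2]
  [9] addr=0x8 blk=2 s=0: VC-HIT | VC [8]
  [10] addr=0xb blk=2 s=0: L1-HIT | VC [8]
  [11] addr=0xb blk=2 s=0: L1-HIT | VC [8]
  [12] addr=0x8 blk=2 s=0: L1-HIT | VC [8]
  [13] addr=0x9 blk=2 s=0: L1-HIT | VC [8]

OUTCOME = VC-HIT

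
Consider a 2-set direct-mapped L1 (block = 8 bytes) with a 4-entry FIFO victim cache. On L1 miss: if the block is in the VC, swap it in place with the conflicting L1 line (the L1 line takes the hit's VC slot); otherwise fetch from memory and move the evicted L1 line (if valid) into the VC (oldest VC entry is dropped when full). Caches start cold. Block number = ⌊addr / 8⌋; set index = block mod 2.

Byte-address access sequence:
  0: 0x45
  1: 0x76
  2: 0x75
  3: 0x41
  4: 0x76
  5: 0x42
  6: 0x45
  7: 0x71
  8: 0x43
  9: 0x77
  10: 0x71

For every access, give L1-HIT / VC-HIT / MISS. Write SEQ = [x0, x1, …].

SEQ = [MISS, MISS, L1-HIT, VC-HIT, VC-HIT, VC-HIT, L1-HIT, VC-HIT, VC-HIT, VC-HIT, L1-HIT]

#0 0x45→b8/s0 MISS; vc=[]
#1 0x76→b14/s0 MISS; vc=[8]
#2 0x75→b14/s0 L1-HIT; vc=[8]
#3 0x41→b8/s0 VC-HIT; vc=[14]
#4 0x76→b14/s0 VC-HIT; vc=[8]
#5 0x42→b8/s0 VC-HIT; vc=[14]
#6 0x45→b8/s0 L1-HIT; vc=[14]
#7 0x71→b14/s0 VC-HIT; vc=[8]
#8 0x43→b8/s0 VC-HIT; vc=[14]
#9 0x77→b14/s0 VC-HIT; vc=[8]
#10 0x71→b14/s0 L1-HIT; vc=[8]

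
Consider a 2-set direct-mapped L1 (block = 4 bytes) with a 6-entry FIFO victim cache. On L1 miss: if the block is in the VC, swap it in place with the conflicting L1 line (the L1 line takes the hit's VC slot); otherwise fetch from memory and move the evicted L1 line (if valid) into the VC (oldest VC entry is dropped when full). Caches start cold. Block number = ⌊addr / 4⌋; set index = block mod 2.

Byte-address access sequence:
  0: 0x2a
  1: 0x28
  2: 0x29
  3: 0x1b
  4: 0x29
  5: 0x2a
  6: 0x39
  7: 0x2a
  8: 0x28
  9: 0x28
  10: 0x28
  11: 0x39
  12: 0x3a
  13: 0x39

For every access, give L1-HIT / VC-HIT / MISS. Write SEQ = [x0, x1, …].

SEQ = [MISS, L1-HIT, L1-HIT, MISS, VC-HIT, L1-HIT, MISS, VC-HIT, L1-HIT, L1-HIT, L1-HIT, VC-HIT, L1-HIT, L1-HIT]

#0 0x2a→b10/s0 MISS; vc=[]
#1 0x28→b10/s0 L1-HIT; vc=[]
#2 0x29→b10/s0 L1-HIT; vc=[]
#3 0x1b→b6/s0 MISS; vc=[10]
#4 0x29→b10/s0 VC-HIT; vc=[6]
#5 0x2a→b10/s0 L1-HIT; vc=[6]
#6 0x39→b14/s0 MISS; vc=[6,10]
#7 0x2a→b10/s0 VC-HIT; vc=[6,14]
#8 0x28→b10/s0 L1-HIT; vc=[6,14]
#9 0x28→b10/s0 L1-HIT; vc=[6,14]
#10 0x28→b10/s0 L1-HIT; vc=[6,14]
#11 0x39→b14/s0 VC-HIT; vc=[6,10]
#12 0x3a→b14/s0 L1-HIT; vc=[6,10]
#13 0x39→b14/s0 L1-HIT; vc=[6,10]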